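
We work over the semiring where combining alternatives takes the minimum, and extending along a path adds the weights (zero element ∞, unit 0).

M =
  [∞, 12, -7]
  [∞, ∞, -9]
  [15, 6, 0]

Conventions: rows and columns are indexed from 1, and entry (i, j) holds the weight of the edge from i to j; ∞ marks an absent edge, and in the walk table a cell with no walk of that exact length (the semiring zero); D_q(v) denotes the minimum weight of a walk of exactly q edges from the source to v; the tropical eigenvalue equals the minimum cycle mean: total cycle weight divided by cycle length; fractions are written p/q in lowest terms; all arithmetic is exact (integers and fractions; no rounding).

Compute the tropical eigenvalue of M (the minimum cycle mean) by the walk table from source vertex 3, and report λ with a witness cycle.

q=0: [∞, ∞, 0]
q=1: [15, 6, 0]
q=2: [15, 6, -3]
q=3: [12, 3, -3]
Optimal cycle mean attained by: cycle 2->3->2, total (-9) + 6, length 2.
Answer: λ = -3/2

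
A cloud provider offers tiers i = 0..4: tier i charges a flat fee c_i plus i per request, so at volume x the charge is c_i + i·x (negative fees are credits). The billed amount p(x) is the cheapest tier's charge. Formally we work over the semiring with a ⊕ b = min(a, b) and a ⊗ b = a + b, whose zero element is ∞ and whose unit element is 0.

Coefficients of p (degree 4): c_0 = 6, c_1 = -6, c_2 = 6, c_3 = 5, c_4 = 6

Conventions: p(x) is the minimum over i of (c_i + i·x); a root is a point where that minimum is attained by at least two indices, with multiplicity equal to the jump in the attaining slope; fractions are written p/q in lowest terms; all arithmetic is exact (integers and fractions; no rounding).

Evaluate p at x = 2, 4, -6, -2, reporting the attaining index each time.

p(2) = min(6+0·2=6, -6+1·2=-4, 6+2·2=10, 5+3·2=11, 6+4·2=14) = -4 (attained by i=1)
p(4) = min(6+0·4=6, -6+1·4=-2, 6+2·4=14, 5+3·4=17, 6+4·4=22) = -2 (attained by i=1)
p(-6) = min(6+0·(-6)=6, -6+1·(-6)=-12, 6+2·(-6)=-6, 5+3·(-6)=-13, 6+4·(-6)=-18) = -18 (attained by i=4)
p(-2) = min(6+0·(-2)=6, -6+1·(-2)=-8, 6+2·(-2)=2, 5+3·(-2)=-1, 6+4·(-2)=-2) = -8 (attained by i=1)
Answer: p(2) = -4; p(4) = -2; p(-6) = -18; p(-2) = -8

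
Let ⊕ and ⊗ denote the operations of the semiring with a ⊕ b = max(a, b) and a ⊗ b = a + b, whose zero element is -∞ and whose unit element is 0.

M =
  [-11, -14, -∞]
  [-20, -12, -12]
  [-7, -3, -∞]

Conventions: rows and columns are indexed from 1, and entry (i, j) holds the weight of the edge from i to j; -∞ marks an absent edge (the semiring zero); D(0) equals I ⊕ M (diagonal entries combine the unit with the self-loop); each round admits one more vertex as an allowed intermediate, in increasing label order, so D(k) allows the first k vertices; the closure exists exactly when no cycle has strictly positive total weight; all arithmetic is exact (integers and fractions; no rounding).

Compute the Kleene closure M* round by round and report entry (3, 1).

D(0):
  [0, -14, -∞]
  [-20, 0, -12]
  [-7, -3, 0]
D(1):
  [0, -14, -∞]
  [-20, 0, -12]
  [-7, -3, 0]
D(2):
  [0, -14, -26]
  [-20, 0, -12]
  [-7, -3, 0]
D(3):
  [0, -14, -26]
  [-19, 0, -12]
  [-7, -3, 0]
Answer: M*[3][1] = -7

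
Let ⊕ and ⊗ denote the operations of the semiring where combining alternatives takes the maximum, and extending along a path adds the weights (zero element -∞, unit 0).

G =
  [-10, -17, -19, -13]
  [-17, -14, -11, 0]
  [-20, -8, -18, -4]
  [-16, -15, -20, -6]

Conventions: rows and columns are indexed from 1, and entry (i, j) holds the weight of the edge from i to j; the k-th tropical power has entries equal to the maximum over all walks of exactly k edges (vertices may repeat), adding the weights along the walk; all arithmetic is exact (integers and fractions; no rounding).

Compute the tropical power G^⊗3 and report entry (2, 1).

G^⊗2:
  [-20, -27, -28, -17]
  [-16, -15, -20, -6]
  [-20, -19, -19, -8]
  [-22, -21, -26, -12]
G^⊗3:
  [-30, -32, -37, -23]
  [-22, -21, -26, -12]
  [-24, -23, -28, -14]
  [-28, -27, -32, -18]
Key observation: the optimum is the walk 2->4->4->1, with weight 0 + (-6) + (-16) = -22.
Optimal value attained by: walk 2->4->4->1.
Answer: (G^⊗3)[2][1] = -22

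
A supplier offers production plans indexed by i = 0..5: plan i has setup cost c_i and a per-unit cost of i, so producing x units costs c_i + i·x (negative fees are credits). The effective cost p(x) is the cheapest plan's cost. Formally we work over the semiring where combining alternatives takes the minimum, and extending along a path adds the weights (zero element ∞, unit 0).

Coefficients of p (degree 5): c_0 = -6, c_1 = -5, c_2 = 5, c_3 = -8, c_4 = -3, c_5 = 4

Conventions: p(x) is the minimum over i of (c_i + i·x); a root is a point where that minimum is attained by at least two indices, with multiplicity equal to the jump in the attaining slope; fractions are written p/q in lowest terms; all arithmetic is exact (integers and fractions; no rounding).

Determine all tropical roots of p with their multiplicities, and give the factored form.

hull edge (i=0, c=-6) to (i=3, c=-8): slope -2/3, span 3
hull edge (i=3, c=-8) to (i=4, c=-3): slope 5, span 1
hull edge (i=4, c=-3) to (i=5, c=4): slope 7, span 1
Factored form: p(x) = 4 ⊗ (x ⊕ (-7)) ⊗ (x ⊕ (-5)) ⊗ (x ⊕ 2/3) ⊗ (x ⊕ 2/3) ⊗ (x ⊕ 2/3)
Answer: roots = -7 (mult 1), -5 (mult 1), 2/3 (mult 3)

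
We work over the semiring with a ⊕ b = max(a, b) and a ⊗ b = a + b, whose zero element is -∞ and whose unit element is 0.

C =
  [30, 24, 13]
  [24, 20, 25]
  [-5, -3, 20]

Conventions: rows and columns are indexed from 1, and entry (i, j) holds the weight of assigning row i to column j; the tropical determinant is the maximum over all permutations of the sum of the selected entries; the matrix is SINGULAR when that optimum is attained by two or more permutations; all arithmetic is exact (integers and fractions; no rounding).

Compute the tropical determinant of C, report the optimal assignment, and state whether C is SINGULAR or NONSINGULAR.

σ = (1, 2, 3): 30 + 20 + 20 = 70
σ = (1, 3, 2): 30 + 25 + (-3) = 52
σ = (2, 1, 3): 24 + 24 + 20 = 68
σ = (2, 3, 1): 24 + 25 + (-5) = 44
σ = (3, 1, 2): 13 + 24 + (-3) = 34
σ = (3, 2, 1): 13 + 20 + (-5) = 28
Optimal value attained by: σ = (1, 2, 3).
Answer: det⊕(C) = 70; verdict: NONSINGULAR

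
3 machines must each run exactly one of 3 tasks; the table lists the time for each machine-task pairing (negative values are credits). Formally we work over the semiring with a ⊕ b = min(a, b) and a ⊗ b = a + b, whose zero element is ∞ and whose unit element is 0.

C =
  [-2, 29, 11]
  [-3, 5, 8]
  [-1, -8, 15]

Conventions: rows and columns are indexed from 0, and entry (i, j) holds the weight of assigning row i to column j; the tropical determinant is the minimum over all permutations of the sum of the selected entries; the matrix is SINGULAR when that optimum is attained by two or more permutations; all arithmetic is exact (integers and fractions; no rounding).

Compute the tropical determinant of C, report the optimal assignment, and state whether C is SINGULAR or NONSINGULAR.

σ = (0, 1, 2): (-2) + 5 + 15 = 18
σ = (0, 2, 1): (-2) + 8 + (-8) = -2
σ = (1, 0, 2): 29 + (-3) + 15 = 41
σ = (1, 2, 0): 29 + 8 + (-1) = 36
σ = (2, 0, 1): 11 + (-3) + (-8) = 0
σ = (2, 1, 0): 11 + 5 + (-1) = 15
Optimal value attained by: σ = (0, 2, 1).
Answer: det⊕(C) = -2; verdict: NONSINGULAR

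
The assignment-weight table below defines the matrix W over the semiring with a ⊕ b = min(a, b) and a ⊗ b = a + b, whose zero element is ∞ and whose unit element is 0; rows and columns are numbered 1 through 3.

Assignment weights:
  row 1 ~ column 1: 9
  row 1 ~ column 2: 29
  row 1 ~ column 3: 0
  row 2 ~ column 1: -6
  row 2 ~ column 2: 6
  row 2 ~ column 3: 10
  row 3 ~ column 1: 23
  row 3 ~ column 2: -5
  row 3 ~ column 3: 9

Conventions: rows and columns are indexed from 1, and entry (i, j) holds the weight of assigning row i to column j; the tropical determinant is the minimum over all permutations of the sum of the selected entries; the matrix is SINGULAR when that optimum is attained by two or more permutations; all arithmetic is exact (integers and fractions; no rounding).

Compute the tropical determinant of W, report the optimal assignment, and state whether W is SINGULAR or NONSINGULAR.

σ = (1, 2, 3): 9 + 6 + 9 = 24
σ = (1, 3, 2): 9 + 10 + (-5) = 14
σ = (2, 1, 3): 29 + (-6) + 9 = 32
σ = (2, 3, 1): 29 + 10 + 23 = 62
σ = (3, 1, 2): 0 + (-6) + (-5) = -11
σ = (3, 2, 1): 0 + 6 + 23 = 29
Optimal value attained by: σ = (3, 1, 2).
Answer: det⊕(W) = -11; verdict: NONSINGULAR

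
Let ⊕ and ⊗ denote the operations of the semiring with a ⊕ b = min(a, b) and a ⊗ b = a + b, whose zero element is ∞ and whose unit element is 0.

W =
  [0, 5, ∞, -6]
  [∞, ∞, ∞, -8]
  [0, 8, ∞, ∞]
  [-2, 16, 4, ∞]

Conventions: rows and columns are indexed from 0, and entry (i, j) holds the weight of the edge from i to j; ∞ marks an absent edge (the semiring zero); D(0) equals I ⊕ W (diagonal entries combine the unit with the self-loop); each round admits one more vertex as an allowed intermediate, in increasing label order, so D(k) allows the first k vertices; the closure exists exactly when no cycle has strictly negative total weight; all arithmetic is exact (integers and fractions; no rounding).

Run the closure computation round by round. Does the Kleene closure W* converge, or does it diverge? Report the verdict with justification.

D(0):
  [0, 5, ∞, -6]
  [∞, 0, ∞, -8]
  [0, 8, 0, ∞]
  [-2, 16, 4, 0]
Detection: at round 1, diagonal entry (3, 3) turns strictly negative.
Key observation: the cycle 3->0->3 has total weight (-2) + (-6), which is strictly negative.
Answer: DIVERGES — negative cycle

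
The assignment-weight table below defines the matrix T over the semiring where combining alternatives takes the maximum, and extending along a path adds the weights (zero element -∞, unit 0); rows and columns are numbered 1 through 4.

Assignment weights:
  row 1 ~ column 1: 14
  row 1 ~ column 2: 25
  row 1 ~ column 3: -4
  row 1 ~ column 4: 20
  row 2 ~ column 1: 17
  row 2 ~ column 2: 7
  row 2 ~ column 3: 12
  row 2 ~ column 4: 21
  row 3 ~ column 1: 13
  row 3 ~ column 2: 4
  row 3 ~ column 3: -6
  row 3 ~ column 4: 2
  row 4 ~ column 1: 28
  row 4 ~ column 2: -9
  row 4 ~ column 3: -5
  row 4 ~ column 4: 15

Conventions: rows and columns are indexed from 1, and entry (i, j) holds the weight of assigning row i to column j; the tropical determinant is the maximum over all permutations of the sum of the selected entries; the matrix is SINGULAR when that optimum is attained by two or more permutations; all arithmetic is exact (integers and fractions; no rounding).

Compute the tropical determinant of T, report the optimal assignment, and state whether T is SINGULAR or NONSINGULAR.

σ = (1, 2, 3, 4): 14 + 7 + (-6) + 15 = 30
σ = (1, 2, 4, 3): 14 + 7 + 2 + (-5) = 18
σ = (1, 3, 2, 4): 14 + 12 + 4 + 15 = 45
σ = (1, 3, 4, 2): 14 + 12 + 2 + (-9) = 19
σ = (1, 4, 2, 3): 14 + 21 + 4 + (-5) = 34
σ = (1, 4, 3, 2): 14 + 21 + (-6) + (-9) = 20
σ = (2, 1, 3, 4): 25 + 17 + (-6) + 15 = 51
σ = (2, 1, 4, 3): 25 + 17 + 2 + (-5) = 39
σ = (2, 3, 1, 4): 25 + 12 + 13 + 15 = 65
σ = (2, 3, 4, 1): 25 + 12 + 2 + 28 = 67
σ = (2, 4, 1, 3): 25 + 21 + 13 + (-5) = 54
σ = (2, 4, 3, 1): 25 + 21 + (-6) + 28 = 68
σ = (3, 1, 2, 4): (-4) + 17 + 4 + 15 = 32
σ = (3, 1, 4, 2): (-4) + 17 + 2 + (-9) = 6
σ = (3, 2, 1, 4): (-4) + 7 + 13 + 15 = 31
σ = (3, 2, 4, 1): (-4) + 7 + 2 + 28 = 33
σ = (3, 4, 1, 2): (-4) + 21 + 13 + (-9) = 21
σ = (3, 4, 2, 1): (-4) + 21 + 4 + 28 = 49
σ = (4, 1, 2, 3): 20 + 17 + 4 + (-5) = 36
σ = (4, 1, 3, 2): 20 + 17 + (-6) + (-9) = 22
σ = (4, 2, 1, 3): 20 + 7 + 13 + (-5) = 35
σ = (4, 2, 3, 1): 20 + 7 + (-6) + 28 = 49
σ = (4, 3, 1, 2): 20 + 12 + 13 + (-9) = 36
σ = (4, 3, 2, 1): 20 + 12 + 4 + 28 = 64
Optimal value attained by: σ = (2, 4, 3, 1).
Answer: det⊕(T) = 68; verdict: NONSINGULAR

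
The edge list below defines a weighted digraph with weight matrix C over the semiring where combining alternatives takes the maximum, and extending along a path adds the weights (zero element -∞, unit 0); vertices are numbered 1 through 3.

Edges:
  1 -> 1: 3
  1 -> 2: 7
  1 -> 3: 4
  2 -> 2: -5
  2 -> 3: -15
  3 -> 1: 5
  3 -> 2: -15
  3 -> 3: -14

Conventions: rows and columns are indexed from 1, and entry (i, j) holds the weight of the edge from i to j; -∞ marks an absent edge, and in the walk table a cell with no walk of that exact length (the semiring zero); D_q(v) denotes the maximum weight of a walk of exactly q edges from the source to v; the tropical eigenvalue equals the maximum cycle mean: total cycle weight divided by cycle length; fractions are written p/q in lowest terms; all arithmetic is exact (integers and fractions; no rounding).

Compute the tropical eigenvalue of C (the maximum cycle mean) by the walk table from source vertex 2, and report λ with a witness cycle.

q=0: [-∞, 0, -∞]
q=1: [-∞, -5, -15]
q=2: [-10, -10, -20]
q=3: [-7, -3, -6]
Optimal cycle mean attained by: cycle 1->3->1, total 4 + 5, length 2.
Answer: λ = 9/2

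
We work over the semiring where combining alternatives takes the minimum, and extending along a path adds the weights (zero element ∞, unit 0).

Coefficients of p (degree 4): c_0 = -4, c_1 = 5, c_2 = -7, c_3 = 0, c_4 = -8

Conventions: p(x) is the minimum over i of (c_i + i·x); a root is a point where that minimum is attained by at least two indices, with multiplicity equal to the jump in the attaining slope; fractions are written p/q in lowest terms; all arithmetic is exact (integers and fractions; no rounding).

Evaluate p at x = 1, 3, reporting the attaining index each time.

p(1) = min(-4+0·1=-4, 5+1·1=6, -7+2·1=-5, 0+3·1=3, -8+4·1=-4) = -5 (attained by i=2)
p(3) = min(-4+0·3=-4, 5+1·3=8, -7+2·3=-1, 0+3·3=9, -8+4·3=4) = -4 (attained by i=0)
Answer: p(1) = -5; p(3) = -4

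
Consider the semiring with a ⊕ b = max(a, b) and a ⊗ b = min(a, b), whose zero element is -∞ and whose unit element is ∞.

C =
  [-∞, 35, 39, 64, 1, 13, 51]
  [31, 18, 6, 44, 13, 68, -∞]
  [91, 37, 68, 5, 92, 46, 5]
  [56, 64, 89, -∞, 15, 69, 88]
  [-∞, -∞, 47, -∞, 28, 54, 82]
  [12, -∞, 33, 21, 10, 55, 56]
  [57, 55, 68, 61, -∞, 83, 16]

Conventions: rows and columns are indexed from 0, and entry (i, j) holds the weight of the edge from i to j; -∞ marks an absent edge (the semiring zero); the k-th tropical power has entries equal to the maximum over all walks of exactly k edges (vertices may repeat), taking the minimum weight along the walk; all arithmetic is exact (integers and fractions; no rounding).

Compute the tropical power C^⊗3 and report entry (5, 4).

C^⊗2:
  [56, 64, 64, 51, 39, 64, 64]
  [44, 44, 44, 31, 15, 55, 56]
  [68, 37, 68, 64, 68, 54, 82]
  [89, 55, 68, 61, 89, 83, 56]
  [57, 55, 68, 61, 47, 82, 54]
  [56, 55, 56, 56, 33, 56, 55]
  [68, 61, 68, 57, 68, 61, 61]
C^⊗3:
  [64, 55, 64, 61, 64, 64, 56]
  [56, 55, 56, 56, 44, 56, 55]
  [68, 64, 68, 64, 68, 82, 68]
  [68, 61, 68, 64, 68, 61, 82]
  [68, 61, 68, 57, 68, 61, 61]
  [56, 56, 56, 56, 56, 56, 56]
  [68, 57, 68, 64, 68, 61, 68]
Key observation: the optimum is the walk 5->6->2->4, with weight 56 min 68 min 92 = 56.
Optimal value attained by: walk 5->6->2->4.
Answer: (C^⊗3)[5][4] = 56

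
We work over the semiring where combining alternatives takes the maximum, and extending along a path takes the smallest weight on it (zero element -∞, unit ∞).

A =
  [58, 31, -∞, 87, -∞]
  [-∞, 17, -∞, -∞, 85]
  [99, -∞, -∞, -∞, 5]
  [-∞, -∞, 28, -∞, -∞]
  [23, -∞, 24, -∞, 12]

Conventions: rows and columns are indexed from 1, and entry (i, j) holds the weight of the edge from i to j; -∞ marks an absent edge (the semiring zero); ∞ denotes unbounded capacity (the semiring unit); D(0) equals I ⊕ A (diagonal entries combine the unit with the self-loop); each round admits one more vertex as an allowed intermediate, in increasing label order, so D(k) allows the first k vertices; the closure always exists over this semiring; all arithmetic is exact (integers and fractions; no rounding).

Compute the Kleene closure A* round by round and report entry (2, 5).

D(0):
  [∞, 31, -∞, 87, -∞]
  [-∞, ∞, -∞, -∞, 85]
  [99, -∞, ∞, -∞, 5]
  [-∞, -∞, 28, ∞, -∞]
  [23, -∞, 24, -∞, ∞]
D(1):
  [∞, 31, -∞, 87, -∞]
  [-∞, ∞, -∞, -∞, 85]
  [99, 31, ∞, 87, 5]
  [-∞, -∞, 28, ∞, -∞]
  [23, 23, 24, 23, ∞]
D(2):
  [∞, 31, -∞, 87, 31]
  [-∞, ∞, -∞, -∞, 85]
  [99, 31, ∞, 87, 31]
  [-∞, -∞, 28, ∞, -∞]
  [23, 23, 24, 23, ∞]
D(3):
  [∞, 31, -∞, 87, 31]
  [-∞, ∞, -∞, -∞, 85]
  [99, 31, ∞, 87, 31]
  [28, 28, 28, ∞, 28]
  [24, 24, 24, 24, ∞]
D(4):
  [∞, 31, 28, 87, 31]
  [-∞, ∞, -∞, -∞, 85]
  [99, 31, ∞, 87, 31]
  [28, 28, 28, ∞, 28]
  [24, 24, 24, 24, ∞]
D(5):
  [∞, 31, 28, 87, 31]
  [24, ∞, 24, 24, 85]
  [99, 31, ∞, 87, 31]
  [28, 28, 28, ∞, 28]
  [24, 24, 24, 24, ∞]
Answer: A*[2][5] = 85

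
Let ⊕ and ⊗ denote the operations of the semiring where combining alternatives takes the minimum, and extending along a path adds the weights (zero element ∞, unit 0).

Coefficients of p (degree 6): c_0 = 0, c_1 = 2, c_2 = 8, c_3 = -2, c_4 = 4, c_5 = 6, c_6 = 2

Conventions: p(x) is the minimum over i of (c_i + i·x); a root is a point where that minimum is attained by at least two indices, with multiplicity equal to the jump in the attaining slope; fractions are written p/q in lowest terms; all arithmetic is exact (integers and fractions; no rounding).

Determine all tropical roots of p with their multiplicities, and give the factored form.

hull edge (i=0, c=0) to (i=3, c=-2): slope -2/3, span 3
hull edge (i=3, c=-2) to (i=6, c=2): slope 4/3, span 3
Factored form: p(x) = 2 ⊗ (x ⊕ (-4/3)) ⊗ (x ⊕ (-4/3)) ⊗ (x ⊕ (-4/3)) ⊗ (x ⊕ 2/3) ⊗ (x ⊕ 2/3) ⊗ (x ⊕ 2/3)
Answer: roots = -4/3 (mult 3), 2/3 (mult 3)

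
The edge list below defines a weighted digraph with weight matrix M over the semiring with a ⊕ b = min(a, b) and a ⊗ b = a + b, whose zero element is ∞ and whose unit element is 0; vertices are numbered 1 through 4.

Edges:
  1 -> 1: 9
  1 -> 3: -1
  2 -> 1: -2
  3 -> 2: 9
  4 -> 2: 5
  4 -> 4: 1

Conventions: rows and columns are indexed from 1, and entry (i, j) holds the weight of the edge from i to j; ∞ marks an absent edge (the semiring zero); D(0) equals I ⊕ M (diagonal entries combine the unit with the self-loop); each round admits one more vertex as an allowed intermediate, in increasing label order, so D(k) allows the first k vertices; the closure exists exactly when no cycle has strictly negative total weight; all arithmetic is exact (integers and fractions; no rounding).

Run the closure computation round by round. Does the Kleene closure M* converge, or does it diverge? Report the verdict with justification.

D(0):
  [0, ∞, -1, ∞]
  [-2, 0, ∞, ∞]
  [∞, 9, 0, ∞]
  [∞, 5, ∞, 0]
D(1):
  [0, ∞, -1, ∞]
  [-2, 0, -3, ∞]
  [∞, 9, 0, ∞]
  [∞, 5, ∞, 0]
D(2):
  [0, ∞, -1, ∞]
  [-2, 0, -3, ∞]
  [7, 9, 0, ∞]
  [3, 5, 2, 0]
D(3):
  [0, 8, -1, ∞]
  [-2, 0, -3, ∞]
  [7, 9, 0, ∞]
  [3, 5, 2, 0]
D(4):
  [0, 8, -1, ∞]
  [-2, 0, -3, ∞]
  [7, 9, 0, ∞]
  [3, 5, 2, 0]
Key observation: every diagonal entry stays at the unit through all rounds, so no improving cycle exists.
Answer: CONVERGES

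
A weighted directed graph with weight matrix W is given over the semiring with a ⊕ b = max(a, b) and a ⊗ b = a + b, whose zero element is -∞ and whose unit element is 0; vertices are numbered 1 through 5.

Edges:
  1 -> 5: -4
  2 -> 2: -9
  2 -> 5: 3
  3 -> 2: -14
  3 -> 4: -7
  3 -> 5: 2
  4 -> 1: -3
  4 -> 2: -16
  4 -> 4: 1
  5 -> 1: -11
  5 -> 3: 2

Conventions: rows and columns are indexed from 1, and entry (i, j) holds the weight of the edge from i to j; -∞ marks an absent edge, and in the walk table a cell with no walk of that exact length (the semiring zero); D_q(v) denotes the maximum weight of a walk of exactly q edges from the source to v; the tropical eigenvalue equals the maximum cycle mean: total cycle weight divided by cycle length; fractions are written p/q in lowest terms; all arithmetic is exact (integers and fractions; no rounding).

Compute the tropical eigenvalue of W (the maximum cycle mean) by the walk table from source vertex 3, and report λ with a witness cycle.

q=0: [-∞, -∞, 0, -∞, -∞]
q=1: [-∞, -14, -∞, -7, 2]
q=2: [-9, -23, 4, -6, -11]
q=3: [-9, -10, -9, -3, 6]
q=4: [-5, -19, 8, -2, -7]
q=5: [-5, -6, -5, 1, 10]
Optimal cycle mean attained by: cycle 3->5->3, total 2 + 2, length 2.
Answer: λ = 2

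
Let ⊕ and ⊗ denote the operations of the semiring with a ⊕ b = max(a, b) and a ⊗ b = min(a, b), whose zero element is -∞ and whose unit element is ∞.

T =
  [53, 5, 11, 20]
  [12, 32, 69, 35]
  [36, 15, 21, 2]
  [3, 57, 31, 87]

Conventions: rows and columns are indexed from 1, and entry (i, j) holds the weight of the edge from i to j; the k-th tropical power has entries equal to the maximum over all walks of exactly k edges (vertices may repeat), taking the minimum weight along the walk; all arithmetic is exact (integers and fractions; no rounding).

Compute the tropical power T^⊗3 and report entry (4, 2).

T^⊗2:
  [53, 20, 20, 20]
  [36, 35, 32, 35]
  [36, 15, 21, 20]
  [31, 57, 57, 87]
T^⊗3:
  [53, 20, 20, 20]
  [36, 35, 35, 35]
  [36, 20, 21, 20]
  [36, 57, 57, 87]
Key observation: the optimum is the walk 4->4->4->2, with weight 87 min 87 min 57 = 57.
Optimal value attained by: walk 4->4->4->2.
Answer: (T^⊗3)[4][2] = 57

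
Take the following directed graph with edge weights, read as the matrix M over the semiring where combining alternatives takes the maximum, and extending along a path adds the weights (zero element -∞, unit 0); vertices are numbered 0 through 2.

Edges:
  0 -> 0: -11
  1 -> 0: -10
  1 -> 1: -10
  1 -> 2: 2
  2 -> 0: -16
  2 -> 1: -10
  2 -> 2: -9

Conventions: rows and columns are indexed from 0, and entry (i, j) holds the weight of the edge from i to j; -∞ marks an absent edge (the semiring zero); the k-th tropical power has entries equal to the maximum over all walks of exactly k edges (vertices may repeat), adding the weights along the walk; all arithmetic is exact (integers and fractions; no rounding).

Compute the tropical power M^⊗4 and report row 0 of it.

M^⊗2:
  [-22, -∞, -∞]
  [-14, -8, -7]
  [-20, -19, -8]
M^⊗3:
  [-33, -∞, -∞]
  [-18, -17, -6]
  [-24, -18, -17]
M^⊗4:
  [-44, -∞, -∞]
  [-22, -16, -15]
  [-28, -27, -16]
Answer: row 0 of M^⊗4 = [-44, -∞, -∞]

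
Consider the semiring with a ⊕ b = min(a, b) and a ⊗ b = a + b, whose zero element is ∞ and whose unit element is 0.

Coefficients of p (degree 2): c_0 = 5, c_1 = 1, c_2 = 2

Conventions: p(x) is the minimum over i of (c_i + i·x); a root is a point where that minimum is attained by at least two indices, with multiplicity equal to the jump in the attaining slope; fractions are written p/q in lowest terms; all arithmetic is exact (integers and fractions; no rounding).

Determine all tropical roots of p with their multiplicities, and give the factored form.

hull edge (i=0, c=5) to (i=1, c=1): slope -4, span 1
hull edge (i=1, c=1) to (i=2, c=2): slope 1, span 1
Factored form: p(x) = 2 ⊗ (x ⊕ (-1)) ⊗ (x ⊕ 4)
Answer: roots = -1 (mult 1), 4 (mult 1)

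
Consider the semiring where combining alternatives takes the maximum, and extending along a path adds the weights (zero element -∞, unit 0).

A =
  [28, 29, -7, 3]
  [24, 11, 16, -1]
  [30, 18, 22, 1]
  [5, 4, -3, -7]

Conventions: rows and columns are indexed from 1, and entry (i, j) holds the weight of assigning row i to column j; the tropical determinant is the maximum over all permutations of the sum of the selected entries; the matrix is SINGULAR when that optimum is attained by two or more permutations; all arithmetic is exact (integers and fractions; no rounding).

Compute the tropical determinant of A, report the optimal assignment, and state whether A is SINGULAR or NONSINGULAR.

σ = (1, 2, 3, 4): 28 + 11 + 22 + (-7) = 54
σ = (1, 2, 4, 3): 28 + 11 + 1 + (-3) = 37
σ = (1, 3, 2, 4): 28 + 16 + 18 + (-7) = 55
σ = (1, 3, 4, 2): 28 + 16 + 1 + 4 = 49
σ = (1, 4, 2, 3): 28 + (-1) + 18 + (-3) = 42
σ = (1, 4, 3, 2): 28 + (-1) + 22 + 4 = 53
σ = (2, 1, 3, 4): 29 + 24 + 22 + (-7) = 68
σ = (2, 1, 4, 3): 29 + 24 + 1 + (-3) = 51
σ = (2, 3, 1, 4): 29 + 16 + 30 + (-7) = 68
σ = (2, 3, 4, 1): 29 + 16 + 1 + 5 = 51
σ = (2, 4, 1, 3): 29 + (-1) + 30 + (-3) = 55
σ = (2, 4, 3, 1): 29 + (-1) + 22 + 5 = 55
σ = (3, 1, 2, 4): (-7) + 24 + 18 + (-7) = 28
σ = (3, 1, 4, 2): (-7) + 24 + 1 + 4 = 22
σ = (3, 2, 1, 4): (-7) + 11 + 30 + (-7) = 27
σ = (3, 2, 4, 1): (-7) + 11 + 1 + 5 = 10
σ = (3, 4, 1, 2): (-7) + (-1) + 30 + 4 = 26
σ = (3, 4, 2, 1): (-7) + (-1) + 18 + 5 = 15
σ = (4, 1, 2, 3): 3 + 24 + 18 + (-3) = 42
σ = (4, 1, 3, 2): 3 + 24 + 22 + 4 = 53
σ = (4, 2, 1, 3): 3 + 11 + 30 + (-3) = 41
σ = (4, 2, 3, 1): 3 + 11 + 22 + 5 = 41
σ = (4, 3, 1, 2): 3 + 16 + 30 + 4 = 53
σ = (4, 3, 2, 1): 3 + 16 + 18 + 5 = 42
Optimal value attained by: σ = (2, 1, 3, 4).
Answer: det⊕(A) = 68; verdict: SINGULAR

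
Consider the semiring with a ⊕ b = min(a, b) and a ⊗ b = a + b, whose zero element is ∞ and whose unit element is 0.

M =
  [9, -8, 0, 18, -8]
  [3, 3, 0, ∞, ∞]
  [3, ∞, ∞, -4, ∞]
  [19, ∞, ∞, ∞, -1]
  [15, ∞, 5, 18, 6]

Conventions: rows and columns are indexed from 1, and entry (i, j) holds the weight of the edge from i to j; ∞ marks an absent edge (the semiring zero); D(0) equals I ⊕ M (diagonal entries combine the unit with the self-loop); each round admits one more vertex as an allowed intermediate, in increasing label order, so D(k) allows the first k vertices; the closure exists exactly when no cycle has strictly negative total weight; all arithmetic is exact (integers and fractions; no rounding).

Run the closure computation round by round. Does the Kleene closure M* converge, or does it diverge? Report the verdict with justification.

D(0):
  [0, -8, 0, 18, -8]
  [3, 0, 0, ∞, ∞]
  [3, ∞, 0, -4, ∞]
  [19, ∞, ∞, 0, -1]
  [15, ∞, 5, 18, 0]
Detection: at round 1, diagonal entry (2, 2) turns strictly negative.
Key observation: the cycle 2->1->2 has total weight 3 + (-8), which is strictly negative.
Answer: DIVERGES — negative cycle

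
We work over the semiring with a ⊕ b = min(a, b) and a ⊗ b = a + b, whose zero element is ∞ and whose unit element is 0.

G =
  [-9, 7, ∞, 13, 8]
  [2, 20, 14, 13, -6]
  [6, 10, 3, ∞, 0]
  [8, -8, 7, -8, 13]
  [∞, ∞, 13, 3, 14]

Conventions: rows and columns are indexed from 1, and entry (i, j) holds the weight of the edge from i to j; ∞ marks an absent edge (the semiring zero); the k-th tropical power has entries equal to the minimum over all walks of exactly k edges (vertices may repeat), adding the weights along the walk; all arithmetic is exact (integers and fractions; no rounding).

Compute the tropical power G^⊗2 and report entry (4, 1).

G^⊗2:
  [-18, -2, 20, 4, -1]
  [-7, 5, 7, -3, 8]
  [-3, 13, 6, 3, 3]
  [-6, -16, -1, -16, -14]
  [11, -5, 10, -5, 13]
Key observation: the optimum is the walk 4->2->1, with weight (-8) + 2 = -6.
Optimal value attained by: walk 4->2->1.
Answer: (G^⊗2)[4][1] = -6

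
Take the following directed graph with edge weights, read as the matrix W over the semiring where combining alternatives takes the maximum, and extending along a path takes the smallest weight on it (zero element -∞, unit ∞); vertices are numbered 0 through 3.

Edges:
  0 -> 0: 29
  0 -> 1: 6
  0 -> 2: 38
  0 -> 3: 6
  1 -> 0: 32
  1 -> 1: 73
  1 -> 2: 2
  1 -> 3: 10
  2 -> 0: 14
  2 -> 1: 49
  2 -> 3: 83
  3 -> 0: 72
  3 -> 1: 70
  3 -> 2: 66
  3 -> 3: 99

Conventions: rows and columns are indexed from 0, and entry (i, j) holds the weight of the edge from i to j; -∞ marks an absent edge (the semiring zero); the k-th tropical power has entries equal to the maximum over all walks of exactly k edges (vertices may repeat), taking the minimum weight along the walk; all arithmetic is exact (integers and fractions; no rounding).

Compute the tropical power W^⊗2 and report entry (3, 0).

W^⊗2:
  [29, 38, 29, 38]
  [32, 73, 32, 10]
  [72, 70, 66, 83]
  [72, 70, 66, 99]
Key observation: the optimum is the walk 3->3->0, with weight 99 min 72 = 72.
Optimal value attained by: walk 3->3->0.
Answer: (W^⊗2)[3][0] = 72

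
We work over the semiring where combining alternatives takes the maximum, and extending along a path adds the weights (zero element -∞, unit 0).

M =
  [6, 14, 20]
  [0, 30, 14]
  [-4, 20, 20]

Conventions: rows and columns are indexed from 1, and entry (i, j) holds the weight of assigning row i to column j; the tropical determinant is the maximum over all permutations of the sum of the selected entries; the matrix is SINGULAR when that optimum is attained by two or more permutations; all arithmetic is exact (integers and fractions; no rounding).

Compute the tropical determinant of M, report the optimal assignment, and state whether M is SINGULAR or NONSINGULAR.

σ = (1, 2, 3): 6 + 30 + 20 = 56
σ = (1, 3, 2): 6 + 14 + 20 = 40
σ = (2, 1, 3): 14 + 0 + 20 = 34
σ = (2, 3, 1): 14 + 14 + (-4) = 24
σ = (3, 1, 2): 20 + 0 + 20 = 40
σ = (3, 2, 1): 20 + 30 + (-4) = 46
Optimal value attained by: σ = (1, 2, 3).
Answer: det⊕(M) = 56; verdict: NONSINGULAR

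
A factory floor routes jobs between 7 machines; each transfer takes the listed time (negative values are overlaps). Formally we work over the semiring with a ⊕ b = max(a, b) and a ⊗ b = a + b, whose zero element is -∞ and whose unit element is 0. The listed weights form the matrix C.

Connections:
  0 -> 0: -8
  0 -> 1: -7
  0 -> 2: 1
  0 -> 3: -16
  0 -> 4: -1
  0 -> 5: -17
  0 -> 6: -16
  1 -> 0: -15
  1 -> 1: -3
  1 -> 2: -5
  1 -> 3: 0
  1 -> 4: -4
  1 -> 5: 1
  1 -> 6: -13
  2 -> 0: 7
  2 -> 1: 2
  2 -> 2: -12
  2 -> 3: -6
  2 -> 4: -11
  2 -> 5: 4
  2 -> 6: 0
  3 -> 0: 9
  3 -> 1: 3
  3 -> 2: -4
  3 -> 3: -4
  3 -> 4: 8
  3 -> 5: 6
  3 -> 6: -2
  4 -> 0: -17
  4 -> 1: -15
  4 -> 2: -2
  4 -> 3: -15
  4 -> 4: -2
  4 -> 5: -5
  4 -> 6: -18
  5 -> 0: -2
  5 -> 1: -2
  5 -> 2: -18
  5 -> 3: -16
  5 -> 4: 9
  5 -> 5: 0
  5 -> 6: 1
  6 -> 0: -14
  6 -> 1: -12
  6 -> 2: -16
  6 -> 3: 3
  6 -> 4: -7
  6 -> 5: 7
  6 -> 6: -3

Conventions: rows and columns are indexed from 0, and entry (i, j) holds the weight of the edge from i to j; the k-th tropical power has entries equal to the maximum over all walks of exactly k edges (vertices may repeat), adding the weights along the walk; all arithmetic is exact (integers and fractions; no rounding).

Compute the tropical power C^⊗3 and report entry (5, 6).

C^⊗2:
  [8, 3, -3, -5, -3, 5, 1]
  [9, 3, -4, -3, 10, 6, 2]
  [3, 2, 8, 3, 13, 7, 5]
  [5, 4, 10, 3, 15, 6, 7]
  [5, 0, -4, -8, 4, 2, -2]
  [-2, -2, 7, 4, 9, 8, 1]
  [12, 6, -1, 0, 16, 9, 8]
C^⊗3:
  [4, 3, 9, 4, 14, 8, 6]
  [6, 4, 10, 5, 15, 9, 7]
  [15, 10, 11, 8, 16, 12, 8]
  [17, 12, 13, 10, 15, 14, 10]
  [3, 0, 6, 1, 11, 5, 3]
  [14, 9, 7, 4, 17, 11, 9]
  [9, 7, 14, 11, 18, 15, 10]
Key observation: the optimum is the walk 5->6->5->6, with weight 1 + 7 + 1 = 9.
Optimal value attained by: walk 5->6->5->6.
Answer: (C^⊗3)[5][6] = 9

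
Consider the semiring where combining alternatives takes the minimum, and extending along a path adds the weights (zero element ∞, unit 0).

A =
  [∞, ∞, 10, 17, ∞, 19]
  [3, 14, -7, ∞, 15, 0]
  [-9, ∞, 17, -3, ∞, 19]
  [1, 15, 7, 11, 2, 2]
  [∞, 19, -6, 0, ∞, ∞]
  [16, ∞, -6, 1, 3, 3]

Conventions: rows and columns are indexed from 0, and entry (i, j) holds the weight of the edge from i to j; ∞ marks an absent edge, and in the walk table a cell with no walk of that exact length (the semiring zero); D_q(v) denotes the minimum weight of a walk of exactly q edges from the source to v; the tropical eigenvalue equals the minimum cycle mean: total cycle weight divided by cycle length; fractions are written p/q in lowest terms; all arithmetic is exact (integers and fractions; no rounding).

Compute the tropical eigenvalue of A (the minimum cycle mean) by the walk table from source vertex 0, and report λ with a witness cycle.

q=0: [0, ∞, ∞, ∞, ∞, ∞]
q=1: [∞, ∞, 10, 17, ∞, 19]
q=2: [1, 32, 13, 7, 19, 19]
q=3: [4, 22, 11, 10, 9, 9]
q=4: [2, 25, 3, 8, 12, 12]
q=5: [-6, 23, 6, 0, 10, 10]
q=6: [-3, 15, 4, 3, 2, 2]
Optimal cycle mean attained by: cycle 2->3->4->2, total (-3) + 2 + (-6), length 3.
Answer: λ = -7/3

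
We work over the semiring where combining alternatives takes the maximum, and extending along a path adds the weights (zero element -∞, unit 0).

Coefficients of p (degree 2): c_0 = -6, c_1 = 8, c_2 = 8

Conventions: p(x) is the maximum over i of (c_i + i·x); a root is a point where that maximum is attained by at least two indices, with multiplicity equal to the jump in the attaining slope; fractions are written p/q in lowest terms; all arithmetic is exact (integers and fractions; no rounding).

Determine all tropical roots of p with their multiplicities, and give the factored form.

hull edge (i=0, c=-6) to (i=1, c=8): slope 14, span 1
hull edge (i=1, c=8) to (i=2, c=8): slope 0, span 1
Factored form: p(x) = 8 ⊗ (x ⊕ (-14)) ⊗ (x ⊕ 0)
Answer: roots = -14 (mult 1), 0 (mult 1)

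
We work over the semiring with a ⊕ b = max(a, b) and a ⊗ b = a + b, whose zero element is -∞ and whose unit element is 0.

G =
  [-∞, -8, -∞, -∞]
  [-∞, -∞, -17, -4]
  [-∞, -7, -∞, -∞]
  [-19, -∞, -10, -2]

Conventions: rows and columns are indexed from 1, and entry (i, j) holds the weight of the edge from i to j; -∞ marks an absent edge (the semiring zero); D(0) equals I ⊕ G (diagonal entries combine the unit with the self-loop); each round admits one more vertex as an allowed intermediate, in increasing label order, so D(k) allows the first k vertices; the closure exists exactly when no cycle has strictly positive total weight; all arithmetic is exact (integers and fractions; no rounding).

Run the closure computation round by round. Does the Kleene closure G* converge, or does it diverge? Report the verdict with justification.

D(0):
  [0, -8, -∞, -∞]
  [-∞, 0, -17, -4]
  [-∞, -7, 0, -∞]
  [-19, -∞, -10, 0]
D(1):
  [0, -8, -∞, -∞]
  [-∞, 0, -17, -4]
  [-∞, -7, 0, -∞]
  [-19, -27, -10, 0]
D(2):
  [0, -8, -25, -12]
  [-∞, 0, -17, -4]
  [-∞, -7, 0, -11]
  [-19, -27, -10, 0]
D(3):
  [0, -8, -25, -12]
  [-∞, 0, -17, -4]
  [-∞, -7, 0, -11]
  [-19, -17, -10, 0]
D(4):
  [0, -8, -22, -12]
  [-23, 0, -14, -4]
  [-30, -7, 0, -11]
  [-19, -17, -10, 0]
Key observation: every diagonal entry stays at the unit through all rounds, so no improving cycle exists.
Answer: CONVERGES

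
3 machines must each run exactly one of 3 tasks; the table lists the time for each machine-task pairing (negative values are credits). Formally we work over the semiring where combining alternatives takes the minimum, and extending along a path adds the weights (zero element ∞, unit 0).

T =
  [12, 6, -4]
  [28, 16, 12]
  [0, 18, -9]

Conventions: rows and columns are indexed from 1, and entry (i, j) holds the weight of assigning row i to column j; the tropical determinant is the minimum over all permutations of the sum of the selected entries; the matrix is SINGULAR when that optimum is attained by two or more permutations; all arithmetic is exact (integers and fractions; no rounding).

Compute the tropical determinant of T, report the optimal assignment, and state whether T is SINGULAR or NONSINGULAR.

σ = (1, 2, 3): 12 + 16 + (-9) = 19
σ = (1, 3, 2): 12 + 12 + 18 = 42
σ = (2, 1, 3): 6 + 28 + (-9) = 25
σ = (2, 3, 1): 6 + 12 + 0 = 18
σ = (3, 1, 2): (-4) + 28 + 18 = 42
σ = (3, 2, 1): (-4) + 16 + 0 = 12
Optimal value attained by: σ = (3, 2, 1).
Answer: det⊕(T) = 12; verdict: NONSINGULAR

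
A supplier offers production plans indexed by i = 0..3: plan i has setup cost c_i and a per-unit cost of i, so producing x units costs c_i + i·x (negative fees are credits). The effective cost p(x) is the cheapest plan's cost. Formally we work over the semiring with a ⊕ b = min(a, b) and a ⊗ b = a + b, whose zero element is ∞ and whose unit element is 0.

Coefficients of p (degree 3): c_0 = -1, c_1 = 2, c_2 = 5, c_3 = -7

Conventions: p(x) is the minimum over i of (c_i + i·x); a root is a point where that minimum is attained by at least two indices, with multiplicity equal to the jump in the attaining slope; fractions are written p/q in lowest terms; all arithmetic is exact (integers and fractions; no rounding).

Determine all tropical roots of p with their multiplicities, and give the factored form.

hull edge (i=0, c=-1) to (i=3, c=-7): slope -2, span 3
Factored form: p(x) = -7 ⊗ (x ⊕ 2) ⊗ (x ⊕ 2) ⊗ (x ⊕ 2)
Answer: roots = 2 (mult 3)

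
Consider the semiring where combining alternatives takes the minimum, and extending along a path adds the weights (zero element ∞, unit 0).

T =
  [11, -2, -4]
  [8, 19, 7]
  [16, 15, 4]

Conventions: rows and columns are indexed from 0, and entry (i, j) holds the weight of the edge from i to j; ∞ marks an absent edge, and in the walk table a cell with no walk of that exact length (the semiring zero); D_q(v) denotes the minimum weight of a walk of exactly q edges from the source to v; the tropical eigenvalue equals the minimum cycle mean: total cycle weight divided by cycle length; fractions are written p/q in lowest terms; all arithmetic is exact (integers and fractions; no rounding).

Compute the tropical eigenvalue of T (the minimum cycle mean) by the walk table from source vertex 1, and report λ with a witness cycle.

q=0: [∞, 0, ∞]
q=1: [8, 19, 7]
q=2: [19, 6, 4]
q=3: [14, 17, 8]
Optimal cycle mean attained by: cycle 0->1->0, total (-2) + 8, length 2.
Answer: λ = 3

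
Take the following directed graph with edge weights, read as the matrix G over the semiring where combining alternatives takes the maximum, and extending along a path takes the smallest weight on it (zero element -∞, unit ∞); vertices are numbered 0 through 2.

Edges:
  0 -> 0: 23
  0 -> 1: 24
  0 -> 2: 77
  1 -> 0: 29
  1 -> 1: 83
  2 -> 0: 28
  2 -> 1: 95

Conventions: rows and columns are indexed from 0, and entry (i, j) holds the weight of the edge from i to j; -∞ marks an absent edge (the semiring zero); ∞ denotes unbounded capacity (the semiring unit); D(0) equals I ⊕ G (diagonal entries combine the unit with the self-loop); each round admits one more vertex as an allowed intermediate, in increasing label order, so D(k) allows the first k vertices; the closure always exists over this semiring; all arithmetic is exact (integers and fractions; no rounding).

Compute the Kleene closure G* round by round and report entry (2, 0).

D(0):
  [∞, 24, 77]
  [29, ∞, -∞]
  [28, 95, ∞]
D(1):
  [∞, 24, 77]
  [29, ∞, 29]
  [28, 95, ∞]
D(2):
  [∞, 24, 77]
  [29, ∞, 29]
  [29, 95, ∞]
D(3):
  [∞, 77, 77]
  [29, ∞, 29]
  [29, 95, ∞]
Answer: G*[2][0] = 29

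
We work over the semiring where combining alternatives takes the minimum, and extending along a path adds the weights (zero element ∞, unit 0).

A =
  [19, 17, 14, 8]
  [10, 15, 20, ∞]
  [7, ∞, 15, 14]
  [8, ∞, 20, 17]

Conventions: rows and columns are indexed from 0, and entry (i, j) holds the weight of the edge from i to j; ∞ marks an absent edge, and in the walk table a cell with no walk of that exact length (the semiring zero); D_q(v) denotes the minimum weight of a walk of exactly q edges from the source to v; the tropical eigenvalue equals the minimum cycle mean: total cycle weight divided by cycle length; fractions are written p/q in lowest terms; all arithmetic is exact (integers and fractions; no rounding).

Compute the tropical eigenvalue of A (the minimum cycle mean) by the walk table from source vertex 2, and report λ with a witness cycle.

q=0: [∞, ∞, 0, ∞]
q=1: [7, ∞, 15, 14]
q=2: [22, 24, 21, 15]
q=3: [23, 39, 35, 30]
q=4: [38, 40, 37, 31]
Optimal cycle mean attained by: cycle 0->3->0, total 8 + 8, length 2.
Answer: λ = 8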